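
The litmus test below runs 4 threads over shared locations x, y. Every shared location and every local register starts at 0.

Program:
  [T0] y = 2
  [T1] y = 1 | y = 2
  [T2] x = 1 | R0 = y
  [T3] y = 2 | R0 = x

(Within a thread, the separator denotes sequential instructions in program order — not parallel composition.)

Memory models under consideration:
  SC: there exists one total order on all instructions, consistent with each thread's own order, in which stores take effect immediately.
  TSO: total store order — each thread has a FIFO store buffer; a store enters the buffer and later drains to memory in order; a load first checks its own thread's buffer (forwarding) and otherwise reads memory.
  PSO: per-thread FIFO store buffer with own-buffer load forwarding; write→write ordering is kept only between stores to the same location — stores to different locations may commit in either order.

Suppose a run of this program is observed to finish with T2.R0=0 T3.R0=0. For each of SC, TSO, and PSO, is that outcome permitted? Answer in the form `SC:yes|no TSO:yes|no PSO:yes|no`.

SC:no TSO:yes PSO:yes

outcome vector order: (T2.R0,T3.R0)
SC (5): 01 10 11 20 21
TSO (6): 00 01 10 11 20 21
PSO (6): 00 01 10 11 20 21
target 00 ∈ {TSO,PSO}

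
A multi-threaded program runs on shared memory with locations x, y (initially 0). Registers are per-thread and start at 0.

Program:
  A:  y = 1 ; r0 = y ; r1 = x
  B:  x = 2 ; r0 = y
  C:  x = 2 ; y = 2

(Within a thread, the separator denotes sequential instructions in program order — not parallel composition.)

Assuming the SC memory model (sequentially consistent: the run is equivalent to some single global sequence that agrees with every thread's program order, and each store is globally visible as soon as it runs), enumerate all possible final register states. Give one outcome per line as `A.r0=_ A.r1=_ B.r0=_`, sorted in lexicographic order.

outcome vector order: (A.r0,A.r1,B.r0)
|SC outcomes| = 8

A.r0=1 A.r1=0 B.r0=1
A.r0=1 A.r1=0 B.r0=2
A.r0=1 A.r1=2 B.r0=0
A.r0=1 A.r1=2 B.r0=1
A.r0=1 A.r1=2 B.r0=2
A.r0=2 A.r1=2 B.r0=0
A.r0=2 A.r1=2 B.r0=1
A.r0=2 A.r1=2 B.r0=2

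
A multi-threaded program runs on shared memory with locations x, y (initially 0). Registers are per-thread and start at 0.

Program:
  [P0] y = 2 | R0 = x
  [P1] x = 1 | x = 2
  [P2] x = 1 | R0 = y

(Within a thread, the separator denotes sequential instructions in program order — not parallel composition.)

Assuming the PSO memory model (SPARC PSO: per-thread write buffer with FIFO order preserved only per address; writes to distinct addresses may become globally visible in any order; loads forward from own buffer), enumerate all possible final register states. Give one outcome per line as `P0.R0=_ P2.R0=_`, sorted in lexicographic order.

outcome vector order: (P0.R0,P2.R0)
|PSO outcomes| = 6

P0.R0=0 P2.R0=0
P0.R0=0 P2.R0=2
P0.R0=1 P2.R0=0
P0.R0=1 P2.R0=2
P0.R0=2 P2.R0=0
P0.R0=2 P2.R0=2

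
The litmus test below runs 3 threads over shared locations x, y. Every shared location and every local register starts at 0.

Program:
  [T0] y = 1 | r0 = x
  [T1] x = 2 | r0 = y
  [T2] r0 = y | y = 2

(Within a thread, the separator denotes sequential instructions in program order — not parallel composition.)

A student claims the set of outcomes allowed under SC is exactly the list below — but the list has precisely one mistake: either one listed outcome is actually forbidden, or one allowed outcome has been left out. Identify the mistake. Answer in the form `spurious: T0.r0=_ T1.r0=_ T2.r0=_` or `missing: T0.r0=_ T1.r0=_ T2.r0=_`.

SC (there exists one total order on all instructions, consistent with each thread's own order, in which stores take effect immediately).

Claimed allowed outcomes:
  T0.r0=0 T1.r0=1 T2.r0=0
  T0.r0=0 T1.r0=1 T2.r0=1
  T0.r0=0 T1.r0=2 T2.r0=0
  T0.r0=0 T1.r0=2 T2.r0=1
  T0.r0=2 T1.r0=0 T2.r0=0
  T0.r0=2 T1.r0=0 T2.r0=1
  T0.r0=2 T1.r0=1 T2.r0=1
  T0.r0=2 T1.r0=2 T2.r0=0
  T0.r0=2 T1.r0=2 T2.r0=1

outcome vector order: (T0.r0,T1.r0,T2.r0)
SC (10): (0,1,0); (0,1,1); (0,2,0); (0,2,1); (2,0,0); (2,0,1); (2,1,0); (2,1,1); (2,2,0); (2,2,1)
SC∖claimed = {(2,1,0)}

missing: T0.r0=2 T1.r0=1 T2.r0=0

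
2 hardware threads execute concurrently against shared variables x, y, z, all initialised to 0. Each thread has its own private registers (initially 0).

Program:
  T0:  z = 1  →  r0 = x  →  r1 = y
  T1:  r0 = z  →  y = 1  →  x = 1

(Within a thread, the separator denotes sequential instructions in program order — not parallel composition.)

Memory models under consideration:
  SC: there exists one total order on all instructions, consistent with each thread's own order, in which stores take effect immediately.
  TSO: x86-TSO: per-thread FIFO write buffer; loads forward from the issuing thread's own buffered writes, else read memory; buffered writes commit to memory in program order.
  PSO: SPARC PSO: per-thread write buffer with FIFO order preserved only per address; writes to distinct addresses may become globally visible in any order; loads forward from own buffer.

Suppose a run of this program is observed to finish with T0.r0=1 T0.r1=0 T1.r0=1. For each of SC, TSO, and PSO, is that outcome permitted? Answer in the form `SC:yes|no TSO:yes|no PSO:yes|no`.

outcome vector order: (T0.r0,T0.r1,T1.r0)
SC: 6 outcomes — {000, 001, 010, 011, 110, 111}
TSO: 6 outcomes — {000, 001, 010, 011, 110, 111}
PSO: 8 outcomes — {000, 001, 010, 011, 100, 101, 110, 111}
target 101 ∈ {PSO}

SC:no TSO:no PSO:yes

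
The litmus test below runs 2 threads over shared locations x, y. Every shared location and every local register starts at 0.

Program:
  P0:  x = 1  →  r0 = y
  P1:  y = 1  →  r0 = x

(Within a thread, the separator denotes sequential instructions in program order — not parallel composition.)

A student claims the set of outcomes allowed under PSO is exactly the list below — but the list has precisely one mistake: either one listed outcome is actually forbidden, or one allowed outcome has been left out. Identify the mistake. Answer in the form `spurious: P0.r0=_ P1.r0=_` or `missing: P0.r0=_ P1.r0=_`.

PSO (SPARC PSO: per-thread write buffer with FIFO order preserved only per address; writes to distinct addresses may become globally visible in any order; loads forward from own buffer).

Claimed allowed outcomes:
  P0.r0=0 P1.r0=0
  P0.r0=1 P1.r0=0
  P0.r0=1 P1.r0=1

missing: P0.r0=0 P1.r0=1

outcome vector order: (P0.r0,P1.r0)
PSO (4): (0,0), (0,1), (1,0), (1,1)
PSO∖claimed = {(0,1)}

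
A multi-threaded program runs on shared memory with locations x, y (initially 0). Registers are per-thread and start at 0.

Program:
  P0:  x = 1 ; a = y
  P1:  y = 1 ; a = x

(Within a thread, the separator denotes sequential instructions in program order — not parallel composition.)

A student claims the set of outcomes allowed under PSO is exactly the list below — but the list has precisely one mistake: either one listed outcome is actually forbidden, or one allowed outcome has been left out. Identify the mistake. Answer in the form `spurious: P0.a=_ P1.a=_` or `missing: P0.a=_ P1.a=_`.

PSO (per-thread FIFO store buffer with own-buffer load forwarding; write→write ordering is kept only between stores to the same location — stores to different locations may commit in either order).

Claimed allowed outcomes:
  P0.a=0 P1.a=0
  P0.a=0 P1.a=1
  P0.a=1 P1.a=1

outcome vector order: (P0.a,P1.a)
under PSO → (0,0) (0,1) (1,0) (1,1)
PSO∖claimed = {(1,0)}

missing: P0.a=1 P1.a=0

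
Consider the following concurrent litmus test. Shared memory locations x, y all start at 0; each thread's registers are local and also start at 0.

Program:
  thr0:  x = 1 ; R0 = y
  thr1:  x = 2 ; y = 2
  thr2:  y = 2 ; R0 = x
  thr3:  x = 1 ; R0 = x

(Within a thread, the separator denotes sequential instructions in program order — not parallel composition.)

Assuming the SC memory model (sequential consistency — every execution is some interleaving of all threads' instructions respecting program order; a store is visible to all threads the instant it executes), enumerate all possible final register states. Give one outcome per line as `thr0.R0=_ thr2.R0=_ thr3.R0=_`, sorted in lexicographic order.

thr0.R0=0 thr2.R0=1 thr3.R0=1
thr0.R0=0 thr2.R0=1 thr3.R0=2
thr0.R0=0 thr2.R0=2 thr3.R0=1
thr0.R0=0 thr2.R0=2 thr3.R0=2
thr0.R0=2 thr2.R0=0 thr3.R0=1
thr0.R0=2 thr2.R0=0 thr3.R0=2
thr0.R0=2 thr2.R0=1 thr3.R0=1
thr0.R0=2 thr2.R0=1 thr3.R0=2
thr0.R0=2 thr2.R0=2 thr3.R0=1
thr0.R0=2 thr2.R0=2 thr3.R0=2

outcome vector order: (thr0.R0,thr2.R0,thr3.R0)
|SC outcomes| = 10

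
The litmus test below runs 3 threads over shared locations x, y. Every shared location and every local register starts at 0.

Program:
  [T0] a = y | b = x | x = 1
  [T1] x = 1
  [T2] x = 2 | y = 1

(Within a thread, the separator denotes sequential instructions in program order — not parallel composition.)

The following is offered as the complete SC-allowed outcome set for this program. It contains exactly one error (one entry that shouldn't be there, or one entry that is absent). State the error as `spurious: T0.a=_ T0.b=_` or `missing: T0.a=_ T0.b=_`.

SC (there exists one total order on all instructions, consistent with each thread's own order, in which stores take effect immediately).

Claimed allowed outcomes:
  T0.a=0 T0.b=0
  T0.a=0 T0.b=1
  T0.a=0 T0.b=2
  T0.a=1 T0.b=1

missing: T0.a=1 T0.b=2

outcome vector order: (T0.a,T0.b)
under SC → 00; 01; 02; 11; 12
SC∖claimed = {12}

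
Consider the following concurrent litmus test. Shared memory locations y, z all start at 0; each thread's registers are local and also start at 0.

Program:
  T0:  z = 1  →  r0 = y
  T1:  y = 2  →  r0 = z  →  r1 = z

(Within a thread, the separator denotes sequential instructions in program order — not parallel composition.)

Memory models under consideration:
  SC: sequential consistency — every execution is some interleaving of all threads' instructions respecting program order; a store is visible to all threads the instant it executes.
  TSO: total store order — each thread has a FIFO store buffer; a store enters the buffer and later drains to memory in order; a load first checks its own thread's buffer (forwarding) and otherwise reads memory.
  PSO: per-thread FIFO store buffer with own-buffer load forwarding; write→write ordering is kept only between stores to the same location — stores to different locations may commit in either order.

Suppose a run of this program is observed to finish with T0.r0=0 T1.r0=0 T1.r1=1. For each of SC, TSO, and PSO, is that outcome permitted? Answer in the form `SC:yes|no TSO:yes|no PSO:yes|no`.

outcome vector order: (T0.r0,T1.r0,T1.r1)
SC: 4 outcomes — {011 200 201 211}
TSO: 6 outcomes — {000 001 011 200 201 211}
PSO: 6 outcomes — {000 001 011 200 201 211}
target 001 ∈ {TSO,PSO}

SC:no TSO:yes PSO:yes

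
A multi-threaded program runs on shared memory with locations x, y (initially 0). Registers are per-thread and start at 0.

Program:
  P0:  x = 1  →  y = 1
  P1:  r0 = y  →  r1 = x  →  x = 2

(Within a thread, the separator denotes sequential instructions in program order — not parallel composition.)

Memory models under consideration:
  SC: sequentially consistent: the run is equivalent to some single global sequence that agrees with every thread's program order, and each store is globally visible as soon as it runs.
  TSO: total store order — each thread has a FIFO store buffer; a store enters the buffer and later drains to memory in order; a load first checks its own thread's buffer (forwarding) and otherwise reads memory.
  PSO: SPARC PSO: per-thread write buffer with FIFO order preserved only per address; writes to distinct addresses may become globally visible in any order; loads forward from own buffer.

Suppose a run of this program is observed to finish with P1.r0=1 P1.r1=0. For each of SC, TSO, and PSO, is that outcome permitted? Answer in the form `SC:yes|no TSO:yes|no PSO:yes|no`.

outcome vector order: (P1.r0,P1.r1)
SC (3): <0 0>; <0 1>; <1 1>
TSO (3): <0 0>; <0 1>; <1 1>
PSO (4): <0 0>; <0 1>; <1 0>; <1 1>
target <1 0> ∈ {PSO}

SC:no TSO:no PSO:yes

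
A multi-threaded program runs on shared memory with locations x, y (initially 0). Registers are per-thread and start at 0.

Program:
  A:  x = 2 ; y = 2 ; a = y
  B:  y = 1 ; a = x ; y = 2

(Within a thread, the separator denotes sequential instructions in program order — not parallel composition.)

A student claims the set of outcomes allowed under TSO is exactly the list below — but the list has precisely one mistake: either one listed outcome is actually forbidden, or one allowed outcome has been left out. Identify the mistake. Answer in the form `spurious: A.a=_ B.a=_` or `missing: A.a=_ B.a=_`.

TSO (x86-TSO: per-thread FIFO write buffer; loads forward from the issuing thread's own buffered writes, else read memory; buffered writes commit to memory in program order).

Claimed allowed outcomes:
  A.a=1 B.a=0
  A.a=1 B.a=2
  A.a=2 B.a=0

outcome vector order: (A.a,B.a)
TSO (4): <1 0>, <1 2>, <2 0>, <2 2>
TSO∖claimed = {<2 2>}

missing: A.a=2 B.a=2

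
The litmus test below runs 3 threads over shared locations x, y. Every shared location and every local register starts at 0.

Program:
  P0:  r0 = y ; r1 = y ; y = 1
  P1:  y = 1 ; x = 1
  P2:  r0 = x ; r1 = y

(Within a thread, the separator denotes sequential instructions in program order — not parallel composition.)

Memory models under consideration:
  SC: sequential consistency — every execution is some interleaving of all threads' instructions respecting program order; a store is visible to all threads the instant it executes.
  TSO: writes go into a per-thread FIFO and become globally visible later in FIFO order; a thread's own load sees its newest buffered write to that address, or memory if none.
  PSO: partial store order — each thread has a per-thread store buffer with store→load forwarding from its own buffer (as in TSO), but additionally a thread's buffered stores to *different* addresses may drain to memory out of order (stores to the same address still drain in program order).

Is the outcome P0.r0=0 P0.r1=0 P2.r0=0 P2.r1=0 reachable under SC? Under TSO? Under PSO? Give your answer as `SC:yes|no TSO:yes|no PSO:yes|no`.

outcome vector order: (P0.r0,P0.r1,P2.r0,P2.r1)
under SC → (0,0,0,0); (0,0,0,1); (0,0,1,1); (0,1,0,0); (0,1,0,1); (0,1,1,1); (1,1,0,0); (1,1,0,1); (1,1,1,1)
under TSO → (0,0,0,0); (0,0,0,1); (0,0,1,1); (0,1,0,0); (0,1,0,1); (0,1,1,1); (1,1,0,0); (1,1,0,1); (1,1,1,1)
under PSO → (0,0,0,0); (0,0,0,1); (0,0,1,0); (0,0,1,1); (0,1,0,0); (0,1,0,1); (0,1,1,0); (0,1,1,1); (1,1,0,0); (1,1,0,1); (1,1,1,0); (1,1,1,1)
target (0,0,0,0) ∈ {SC,TSO,PSO}

SC:yes TSO:yes PSO:yes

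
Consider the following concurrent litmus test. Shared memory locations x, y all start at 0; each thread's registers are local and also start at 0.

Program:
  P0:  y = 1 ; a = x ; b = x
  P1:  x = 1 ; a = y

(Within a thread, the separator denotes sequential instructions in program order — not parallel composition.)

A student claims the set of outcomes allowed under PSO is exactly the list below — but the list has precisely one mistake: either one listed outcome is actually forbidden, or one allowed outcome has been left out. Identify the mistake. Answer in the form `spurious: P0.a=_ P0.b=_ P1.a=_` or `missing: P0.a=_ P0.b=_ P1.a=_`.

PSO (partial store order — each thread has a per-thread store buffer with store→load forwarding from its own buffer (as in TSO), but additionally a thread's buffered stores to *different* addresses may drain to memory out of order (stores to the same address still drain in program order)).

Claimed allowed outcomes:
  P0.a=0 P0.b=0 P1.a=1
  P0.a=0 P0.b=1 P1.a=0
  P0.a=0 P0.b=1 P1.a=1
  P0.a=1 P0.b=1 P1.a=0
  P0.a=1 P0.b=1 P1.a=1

missing: P0.a=0 P0.b=0 P1.a=0

outcome vector order: (P0.a,P0.b,P1.a)
[PSO] allowed = {(0,0,0), (0,0,1), (0,1,0), (0,1,1), (1,1,0), (1,1,1)}
PSO∖claimed = {(0,0,0)}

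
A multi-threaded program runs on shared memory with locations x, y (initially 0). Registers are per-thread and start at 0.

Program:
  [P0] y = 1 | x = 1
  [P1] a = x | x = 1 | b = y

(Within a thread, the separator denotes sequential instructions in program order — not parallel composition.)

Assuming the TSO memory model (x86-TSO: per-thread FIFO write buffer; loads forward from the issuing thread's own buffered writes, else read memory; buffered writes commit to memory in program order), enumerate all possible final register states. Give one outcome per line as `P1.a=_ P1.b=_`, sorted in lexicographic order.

outcome vector order: (P1.a,P1.b)
|TSO outcomes| = 3

P1.a=0 P1.b=0
P1.a=0 P1.b=1
P1.a=1 P1.b=1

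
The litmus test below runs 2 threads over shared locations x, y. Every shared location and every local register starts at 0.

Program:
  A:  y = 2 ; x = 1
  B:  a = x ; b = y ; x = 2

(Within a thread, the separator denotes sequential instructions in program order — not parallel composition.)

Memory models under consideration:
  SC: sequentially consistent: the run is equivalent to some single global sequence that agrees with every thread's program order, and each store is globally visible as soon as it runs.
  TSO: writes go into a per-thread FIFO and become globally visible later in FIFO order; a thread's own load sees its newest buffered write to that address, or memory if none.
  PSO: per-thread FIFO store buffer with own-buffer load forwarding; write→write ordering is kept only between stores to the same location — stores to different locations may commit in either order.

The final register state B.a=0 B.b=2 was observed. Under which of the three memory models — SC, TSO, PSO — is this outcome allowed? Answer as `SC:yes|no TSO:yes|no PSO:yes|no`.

outcome vector order: (B.a,B.b)
SC (3): 0/0, 0/2, 1/2
TSO (3): 0/0, 0/2, 1/2
PSO (4): 0/0, 0/2, 1/0, 1/2
target 0/2 ∈ {SC,TSO,PSO}

SC:yes TSO:yes PSO:yes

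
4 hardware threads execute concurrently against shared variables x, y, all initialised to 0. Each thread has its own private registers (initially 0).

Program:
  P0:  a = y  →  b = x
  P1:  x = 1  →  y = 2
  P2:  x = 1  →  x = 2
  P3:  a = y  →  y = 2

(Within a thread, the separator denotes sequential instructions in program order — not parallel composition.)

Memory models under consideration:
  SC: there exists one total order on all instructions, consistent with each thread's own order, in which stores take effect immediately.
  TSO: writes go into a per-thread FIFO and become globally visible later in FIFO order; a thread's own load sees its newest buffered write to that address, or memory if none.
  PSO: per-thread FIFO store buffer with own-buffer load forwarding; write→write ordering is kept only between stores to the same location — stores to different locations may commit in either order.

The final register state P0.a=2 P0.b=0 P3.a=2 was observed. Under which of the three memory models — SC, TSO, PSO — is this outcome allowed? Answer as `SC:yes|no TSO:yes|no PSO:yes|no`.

SC:no TSO:no PSO:yes

outcome vector order: (P0.a,P0.b,P3.a)
SC (11): (0,0,0); (0,0,2); (0,1,0); (0,1,2); (0,2,0); (0,2,2); (2,0,0); (2,1,0); (2,1,2); (2,2,0); (2,2,2)
TSO (11): (0,0,0); (0,0,2); (0,1,0); (0,1,2); (0,2,0); (0,2,2); (2,0,0); (2,1,0); (2,1,2); (2,2,0); (2,2,2)
PSO (12): (0,0,0); (0,0,2); (0,1,0); (0,1,2); (0,2,0); (0,2,2); (2,0,0); (2,0,2); (2,1,0); (2,1,2); (2,2,0); (2,2,2)
target (2,0,2) ∈ {PSO}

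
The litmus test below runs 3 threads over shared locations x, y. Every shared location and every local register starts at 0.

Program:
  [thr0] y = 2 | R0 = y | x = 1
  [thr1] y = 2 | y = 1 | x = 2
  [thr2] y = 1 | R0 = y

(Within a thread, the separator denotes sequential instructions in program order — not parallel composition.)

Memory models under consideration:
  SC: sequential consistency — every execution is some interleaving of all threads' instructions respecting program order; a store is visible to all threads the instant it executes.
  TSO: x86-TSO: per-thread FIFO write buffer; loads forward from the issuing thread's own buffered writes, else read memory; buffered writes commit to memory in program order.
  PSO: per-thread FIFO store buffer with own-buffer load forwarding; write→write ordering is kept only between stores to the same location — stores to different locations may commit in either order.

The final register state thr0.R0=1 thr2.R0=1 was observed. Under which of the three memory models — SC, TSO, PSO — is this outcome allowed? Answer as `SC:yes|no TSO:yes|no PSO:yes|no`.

outcome vector order: (thr0.R0,thr2.R0)
[SC] allowed = {11 12 21 22}
[TSO] allowed = {11 12 21 22}
[PSO] allowed = {11 12 21 22}
target 11 ∈ {SC,TSO,PSO}

SC:yes TSO:yes PSO:yes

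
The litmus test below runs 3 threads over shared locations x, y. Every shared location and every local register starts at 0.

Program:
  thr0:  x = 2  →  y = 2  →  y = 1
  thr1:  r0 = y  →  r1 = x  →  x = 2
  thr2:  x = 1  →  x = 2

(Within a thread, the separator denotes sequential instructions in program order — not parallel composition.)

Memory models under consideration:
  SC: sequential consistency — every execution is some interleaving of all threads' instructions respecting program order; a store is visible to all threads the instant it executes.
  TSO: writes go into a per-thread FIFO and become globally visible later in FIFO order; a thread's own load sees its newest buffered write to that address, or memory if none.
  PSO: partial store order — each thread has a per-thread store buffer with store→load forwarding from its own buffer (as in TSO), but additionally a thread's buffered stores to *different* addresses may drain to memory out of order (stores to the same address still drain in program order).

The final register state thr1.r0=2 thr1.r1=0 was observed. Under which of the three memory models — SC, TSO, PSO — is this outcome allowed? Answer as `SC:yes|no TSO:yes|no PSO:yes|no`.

SC:no TSO:no PSO:yes

outcome vector order: (thr1.r0,thr1.r1)
under SC → 00, 01, 02, 11, 12, 21, 22
under TSO → 00, 01, 02, 11, 12, 21, 22
under PSO → 00, 01, 02, 10, 11, 12, 20, 21, 22
target 20 ∈ {PSO}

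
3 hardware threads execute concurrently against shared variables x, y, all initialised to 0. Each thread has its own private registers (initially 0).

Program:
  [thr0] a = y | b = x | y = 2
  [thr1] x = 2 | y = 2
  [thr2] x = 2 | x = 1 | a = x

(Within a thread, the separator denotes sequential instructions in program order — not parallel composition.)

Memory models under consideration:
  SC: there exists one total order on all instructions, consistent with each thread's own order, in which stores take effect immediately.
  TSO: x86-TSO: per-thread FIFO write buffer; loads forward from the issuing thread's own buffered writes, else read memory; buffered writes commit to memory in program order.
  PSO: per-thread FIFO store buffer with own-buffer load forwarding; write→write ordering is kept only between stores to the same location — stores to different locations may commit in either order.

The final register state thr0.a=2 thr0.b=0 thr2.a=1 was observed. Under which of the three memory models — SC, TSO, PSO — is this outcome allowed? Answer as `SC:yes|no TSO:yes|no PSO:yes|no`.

outcome vector order: (thr0.a,thr0.b,thr2.a)
SC (9): 0/0/1; 0/0/2; 0/1/1; 0/1/2; 0/2/1; 0/2/2; 2/1/1; 2/2/1; 2/2/2
TSO (9): 0/0/1; 0/0/2; 0/1/1; 0/1/2; 0/2/1; 0/2/2; 2/1/1; 2/2/1; 2/2/2
PSO (12): 0/0/1; 0/0/2; 0/1/1; 0/1/2; 0/2/1; 0/2/2; 2/0/1; 2/0/2; 2/1/1; 2/1/2; 2/2/1; 2/2/2
target 2/0/1 ∈ {PSO}

SC:no TSO:no PSO:yes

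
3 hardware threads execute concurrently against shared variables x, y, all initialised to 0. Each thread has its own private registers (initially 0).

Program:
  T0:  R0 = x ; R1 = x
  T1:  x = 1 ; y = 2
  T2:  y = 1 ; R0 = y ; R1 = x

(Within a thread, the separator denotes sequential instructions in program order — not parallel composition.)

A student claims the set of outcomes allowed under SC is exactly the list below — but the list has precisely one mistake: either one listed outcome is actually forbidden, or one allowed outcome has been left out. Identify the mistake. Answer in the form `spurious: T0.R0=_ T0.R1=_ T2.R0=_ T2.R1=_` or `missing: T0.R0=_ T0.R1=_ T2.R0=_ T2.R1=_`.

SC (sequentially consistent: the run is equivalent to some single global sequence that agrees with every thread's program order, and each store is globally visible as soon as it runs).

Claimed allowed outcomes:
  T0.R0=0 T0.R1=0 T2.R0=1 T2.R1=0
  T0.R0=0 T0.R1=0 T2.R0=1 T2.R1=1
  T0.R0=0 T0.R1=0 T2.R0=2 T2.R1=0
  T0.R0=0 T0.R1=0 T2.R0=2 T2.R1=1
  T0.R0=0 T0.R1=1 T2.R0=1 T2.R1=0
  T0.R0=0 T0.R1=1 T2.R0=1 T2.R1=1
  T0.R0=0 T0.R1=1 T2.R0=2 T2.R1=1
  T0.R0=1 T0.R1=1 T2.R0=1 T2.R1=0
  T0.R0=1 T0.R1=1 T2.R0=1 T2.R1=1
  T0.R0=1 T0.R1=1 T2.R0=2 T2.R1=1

outcome vector order: (T0.R0,T0.R1,T2.R0,T2.R1)
under SC → 0/0/1/0; 0/0/1/1; 0/0/2/1; 0/1/1/0; 0/1/1/1; 0/1/2/1; 1/1/1/0; 1/1/1/1; 1/1/2/1
claimed∖SC = {0/0/2/0}

spurious: T0.R0=0 T0.R1=0 T2.R0=2 T2.R1=0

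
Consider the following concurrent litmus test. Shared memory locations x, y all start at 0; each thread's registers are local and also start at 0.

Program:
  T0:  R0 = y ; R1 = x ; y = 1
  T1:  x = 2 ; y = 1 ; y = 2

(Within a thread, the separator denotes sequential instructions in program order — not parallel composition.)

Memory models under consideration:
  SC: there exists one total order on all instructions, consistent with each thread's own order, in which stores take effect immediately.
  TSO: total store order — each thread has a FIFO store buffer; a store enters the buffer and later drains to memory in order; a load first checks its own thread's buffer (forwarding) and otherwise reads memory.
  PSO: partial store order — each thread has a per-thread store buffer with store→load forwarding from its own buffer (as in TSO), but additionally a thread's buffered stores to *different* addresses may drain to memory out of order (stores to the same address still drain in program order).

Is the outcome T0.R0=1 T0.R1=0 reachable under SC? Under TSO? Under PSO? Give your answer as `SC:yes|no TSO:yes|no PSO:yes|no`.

outcome vector order: (T0.R0,T0.R1)
[SC] allowed = {(0,0), (0,2), (1,2), (2,2)}
[TSO] allowed = {(0,0), (0,2), (1,2), (2,2)}
[PSO] allowed = {(0,0), (0,2), (1,0), (1,2), (2,0), (2,2)}
target (1,0) ∈ {PSO}

SC:no TSO:no PSO:yes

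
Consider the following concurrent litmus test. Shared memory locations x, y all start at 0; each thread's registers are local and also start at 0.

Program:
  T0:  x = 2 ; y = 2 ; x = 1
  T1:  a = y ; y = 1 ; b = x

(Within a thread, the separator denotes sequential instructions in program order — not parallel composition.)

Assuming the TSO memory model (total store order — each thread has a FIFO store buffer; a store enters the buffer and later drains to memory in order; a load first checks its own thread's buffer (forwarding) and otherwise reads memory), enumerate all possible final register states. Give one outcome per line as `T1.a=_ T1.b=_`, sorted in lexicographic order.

outcome vector order: (T1.a,T1.b)
|TSO outcomes| = 5

T1.a=0 T1.b=0
T1.a=0 T1.b=1
T1.a=0 T1.b=2
T1.a=2 T1.b=1
T1.a=2 T1.b=2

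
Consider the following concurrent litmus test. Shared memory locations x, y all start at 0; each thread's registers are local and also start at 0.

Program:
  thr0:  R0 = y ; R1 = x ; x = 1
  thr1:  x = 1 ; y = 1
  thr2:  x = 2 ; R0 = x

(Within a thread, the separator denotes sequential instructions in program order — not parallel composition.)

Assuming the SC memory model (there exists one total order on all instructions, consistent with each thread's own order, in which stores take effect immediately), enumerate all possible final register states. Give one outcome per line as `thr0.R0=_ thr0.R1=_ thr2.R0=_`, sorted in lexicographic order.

thr0.R0=0 thr0.R1=0 thr2.R0=1
thr0.R0=0 thr0.R1=0 thr2.R0=2
thr0.R0=0 thr0.R1=1 thr2.R0=1
thr0.R0=0 thr0.R1=1 thr2.R0=2
thr0.R0=0 thr0.R1=2 thr2.R0=1
thr0.R0=0 thr0.R1=2 thr2.R0=2
thr0.R0=1 thr0.R1=1 thr2.R0=1
thr0.R0=1 thr0.R1=1 thr2.R0=2
thr0.R0=1 thr0.R1=2 thr2.R0=1
thr0.R0=1 thr0.R1=2 thr2.R0=2

outcome vector order: (thr0.R0,thr0.R1,thr2.R0)
|SC outcomes| = 10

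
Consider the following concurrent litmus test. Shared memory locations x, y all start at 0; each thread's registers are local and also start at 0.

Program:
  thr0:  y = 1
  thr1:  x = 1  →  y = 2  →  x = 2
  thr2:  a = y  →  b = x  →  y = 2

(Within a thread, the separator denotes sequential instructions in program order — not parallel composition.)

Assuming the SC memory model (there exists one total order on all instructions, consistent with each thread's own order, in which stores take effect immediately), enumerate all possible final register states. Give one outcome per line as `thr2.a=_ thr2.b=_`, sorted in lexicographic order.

outcome vector order: (thr2.a,thr2.b)
|SC outcomes| = 8

thr2.a=0 thr2.b=0
thr2.a=0 thr2.b=1
thr2.a=0 thr2.b=2
thr2.a=1 thr2.b=0
thr2.a=1 thr2.b=1
thr2.a=1 thr2.b=2
thr2.a=2 thr2.b=1
thr2.a=2 thr2.b=2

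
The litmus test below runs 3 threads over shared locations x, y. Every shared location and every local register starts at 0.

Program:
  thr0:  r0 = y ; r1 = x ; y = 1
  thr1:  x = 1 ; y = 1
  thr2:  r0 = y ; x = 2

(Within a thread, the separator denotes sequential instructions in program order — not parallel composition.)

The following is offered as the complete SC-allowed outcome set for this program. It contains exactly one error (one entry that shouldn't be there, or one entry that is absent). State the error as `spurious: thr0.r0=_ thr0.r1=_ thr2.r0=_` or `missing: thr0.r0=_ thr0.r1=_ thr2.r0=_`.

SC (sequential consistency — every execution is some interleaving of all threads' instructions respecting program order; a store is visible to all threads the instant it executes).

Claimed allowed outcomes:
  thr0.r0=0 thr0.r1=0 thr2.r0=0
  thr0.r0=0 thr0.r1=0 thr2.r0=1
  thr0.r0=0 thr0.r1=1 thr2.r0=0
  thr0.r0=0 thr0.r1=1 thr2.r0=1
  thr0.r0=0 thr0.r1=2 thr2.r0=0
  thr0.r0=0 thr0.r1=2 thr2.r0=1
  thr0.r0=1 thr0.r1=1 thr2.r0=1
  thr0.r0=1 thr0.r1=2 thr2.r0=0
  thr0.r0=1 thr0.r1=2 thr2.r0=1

outcome vector order: (thr0.r0,thr0.r1,thr2.r0)
[SC] allowed = {(0,0,0); (0,0,1); (0,1,0); (0,1,1); (0,2,0); (0,2,1); (1,1,0); (1,1,1); (1,2,0); (1,2,1)}
SC∖claimed = {(1,1,0)}

missing: thr0.r0=1 thr0.r1=1 thr2.r0=0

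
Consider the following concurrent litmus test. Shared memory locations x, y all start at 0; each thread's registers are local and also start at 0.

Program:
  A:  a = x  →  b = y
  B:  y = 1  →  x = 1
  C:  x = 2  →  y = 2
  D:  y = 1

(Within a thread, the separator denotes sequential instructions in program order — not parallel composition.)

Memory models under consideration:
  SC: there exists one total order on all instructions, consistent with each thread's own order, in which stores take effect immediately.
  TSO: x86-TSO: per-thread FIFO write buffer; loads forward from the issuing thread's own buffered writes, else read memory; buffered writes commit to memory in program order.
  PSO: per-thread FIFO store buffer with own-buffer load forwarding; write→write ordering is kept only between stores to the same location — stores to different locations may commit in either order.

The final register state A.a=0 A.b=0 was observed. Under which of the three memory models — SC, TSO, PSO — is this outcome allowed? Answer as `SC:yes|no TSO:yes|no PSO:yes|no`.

SC:yes TSO:yes PSO:yes

outcome vector order: (A.a,A.b)
under SC → (0,0); (0,1); (0,2); (1,1); (1,2); (2,0); (2,1); (2,2)
under TSO → (0,0); (0,1); (0,2); (1,1); (1,2); (2,0); (2,1); (2,2)
under PSO → (0,0); (0,1); (0,2); (1,0); (1,1); (1,2); (2,0); (2,1); (2,2)
target (0,0) ∈ {SC,TSO,PSO}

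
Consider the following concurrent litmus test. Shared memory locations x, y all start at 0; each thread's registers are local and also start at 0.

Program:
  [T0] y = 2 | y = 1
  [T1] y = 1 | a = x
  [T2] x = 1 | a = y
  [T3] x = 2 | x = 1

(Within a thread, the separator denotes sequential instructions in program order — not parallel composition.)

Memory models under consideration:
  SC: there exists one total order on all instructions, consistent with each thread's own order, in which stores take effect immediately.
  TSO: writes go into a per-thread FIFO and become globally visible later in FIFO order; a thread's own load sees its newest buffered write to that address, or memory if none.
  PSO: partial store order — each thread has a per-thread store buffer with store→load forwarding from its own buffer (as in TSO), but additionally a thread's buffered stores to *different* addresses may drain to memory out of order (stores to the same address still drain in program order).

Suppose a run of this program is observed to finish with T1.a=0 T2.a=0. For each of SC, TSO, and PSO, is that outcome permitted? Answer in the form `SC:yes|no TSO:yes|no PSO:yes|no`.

outcome vector order: (T1.a,T2.a)
under SC → <0 1>; <0 2>; <1 0>; <1 1>; <1 2>; <2 0>; <2 1>; <2 2>
under TSO → <0 0>; <0 1>; <0 2>; <1 0>; <1 1>; <1 2>; <2 0>; <2 1>; <2 2>
under PSO → <0 0>; <0 1>; <0 2>; <1 0>; <1 1>; <1 2>; <2 0>; <2 1>; <2 2>
target <0 0> ∈ {TSO,PSO}

SC:no TSO:yes PSO:yes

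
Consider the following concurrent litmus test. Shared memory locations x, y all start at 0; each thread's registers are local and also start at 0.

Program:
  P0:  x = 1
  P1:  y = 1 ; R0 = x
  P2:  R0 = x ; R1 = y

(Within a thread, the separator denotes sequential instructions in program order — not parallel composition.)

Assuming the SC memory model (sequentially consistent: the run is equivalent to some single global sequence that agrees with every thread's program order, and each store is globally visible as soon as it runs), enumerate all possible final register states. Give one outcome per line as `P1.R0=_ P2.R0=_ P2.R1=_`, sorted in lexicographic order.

P1.R0=0 P2.R0=0 P2.R1=0
P1.R0=0 P2.R0=0 P2.R1=1
P1.R0=0 P2.R0=1 P2.R1=1
P1.R0=1 P2.R0=0 P2.R1=0
P1.R0=1 P2.R0=0 P2.R1=1
P1.R0=1 P2.R0=1 P2.R1=0
P1.R0=1 P2.R0=1 P2.R1=1

outcome vector order: (P1.R0,P2.R0,P2.R1)
|SC outcomes| = 7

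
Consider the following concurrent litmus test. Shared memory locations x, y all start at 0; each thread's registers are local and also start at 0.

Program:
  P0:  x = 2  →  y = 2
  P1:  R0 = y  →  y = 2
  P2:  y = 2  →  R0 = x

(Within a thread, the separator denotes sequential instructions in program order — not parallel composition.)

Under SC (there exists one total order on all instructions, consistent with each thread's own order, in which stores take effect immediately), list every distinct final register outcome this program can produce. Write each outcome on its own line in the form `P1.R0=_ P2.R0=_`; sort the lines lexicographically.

outcome vector order: (P1.R0,P2.R0)
|SC outcomes| = 4

P1.R0=0 P2.R0=0
P1.R0=0 P2.R0=2
P1.R0=2 P2.R0=0
P1.R0=2 P2.R0=2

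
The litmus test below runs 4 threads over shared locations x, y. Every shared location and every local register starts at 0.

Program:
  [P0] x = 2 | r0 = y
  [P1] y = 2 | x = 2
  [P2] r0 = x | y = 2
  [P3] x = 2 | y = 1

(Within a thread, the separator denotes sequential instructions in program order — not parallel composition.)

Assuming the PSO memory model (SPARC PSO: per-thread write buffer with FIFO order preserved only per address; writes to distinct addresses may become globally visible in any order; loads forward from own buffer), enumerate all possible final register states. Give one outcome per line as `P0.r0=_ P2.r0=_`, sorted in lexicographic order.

P0.r0=0 P2.r0=0
P0.r0=0 P2.r0=2
P0.r0=1 P2.r0=0
P0.r0=1 P2.r0=2
P0.r0=2 P2.r0=0
P0.r0=2 P2.r0=2

outcome vector order: (P0.r0,P2.r0)
|PSO outcomes| = 6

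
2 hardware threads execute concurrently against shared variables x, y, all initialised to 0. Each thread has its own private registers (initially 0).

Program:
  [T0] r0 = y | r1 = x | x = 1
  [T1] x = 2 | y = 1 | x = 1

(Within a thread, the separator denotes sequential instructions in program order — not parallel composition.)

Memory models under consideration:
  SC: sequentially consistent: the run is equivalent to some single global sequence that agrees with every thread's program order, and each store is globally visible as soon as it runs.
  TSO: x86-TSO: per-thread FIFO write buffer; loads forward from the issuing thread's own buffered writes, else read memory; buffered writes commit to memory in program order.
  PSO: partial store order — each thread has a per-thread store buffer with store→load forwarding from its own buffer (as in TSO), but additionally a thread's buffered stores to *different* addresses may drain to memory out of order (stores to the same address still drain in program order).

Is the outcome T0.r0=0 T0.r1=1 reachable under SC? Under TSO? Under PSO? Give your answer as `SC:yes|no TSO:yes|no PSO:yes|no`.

outcome vector order: (T0.r0,T0.r1)
[SC] allowed = {<0 0>, <0 1>, <0 2>, <1 1>, <1 2>}
[TSO] allowed = {<0 0>, <0 1>, <0 2>, <1 1>, <1 2>}
[PSO] allowed = {<0 0>, <0 1>, <0 2>, <1 0>, <1 1>, <1 2>}
target <0 1> ∈ {SC,TSO,PSO}

SC:yes TSO:yes PSO:yes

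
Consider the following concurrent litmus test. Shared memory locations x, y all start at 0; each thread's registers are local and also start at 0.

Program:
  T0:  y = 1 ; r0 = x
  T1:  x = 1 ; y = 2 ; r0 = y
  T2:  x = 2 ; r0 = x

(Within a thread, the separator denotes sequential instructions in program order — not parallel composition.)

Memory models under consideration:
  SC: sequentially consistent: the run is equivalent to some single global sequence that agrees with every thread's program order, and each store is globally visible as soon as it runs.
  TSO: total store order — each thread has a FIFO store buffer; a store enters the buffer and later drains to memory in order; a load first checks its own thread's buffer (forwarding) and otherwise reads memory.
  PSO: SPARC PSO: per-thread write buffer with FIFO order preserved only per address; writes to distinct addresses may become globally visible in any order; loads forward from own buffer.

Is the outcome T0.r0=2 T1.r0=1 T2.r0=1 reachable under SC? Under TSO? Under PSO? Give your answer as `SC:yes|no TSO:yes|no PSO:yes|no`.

SC:no TSO:yes PSO:yes

outcome vector order: (T0.r0,T1.r0,T2.r0)
SC: 9 outcomes — {<0 2 1>; <0 2 2>; <1 1 1>; <1 1 2>; <1 2 1>; <1 2 2>; <2 1 2>; <2 2 1>; <2 2 2>}
TSO: 12 outcomes — {<0 1 1>; <0 1 2>; <0 2 1>; <0 2 2>; <1 1 1>; <1 1 2>; <1 2 1>; <1 2 2>; <2 1 1>; <2 1 2>; <2 2 1>; <2 2 2>}
PSO: 12 outcomes — {<0 1 1>; <0 1 2>; <0 2 1>; <0 2 2>; <1 1 1>; <1 1 2>; <1 2 1>; <1 2 2>; <2 1 1>; <2 1 2>; <2 2 1>; <2 2 2>}
target <2 1 1> ∈ {TSO,PSO}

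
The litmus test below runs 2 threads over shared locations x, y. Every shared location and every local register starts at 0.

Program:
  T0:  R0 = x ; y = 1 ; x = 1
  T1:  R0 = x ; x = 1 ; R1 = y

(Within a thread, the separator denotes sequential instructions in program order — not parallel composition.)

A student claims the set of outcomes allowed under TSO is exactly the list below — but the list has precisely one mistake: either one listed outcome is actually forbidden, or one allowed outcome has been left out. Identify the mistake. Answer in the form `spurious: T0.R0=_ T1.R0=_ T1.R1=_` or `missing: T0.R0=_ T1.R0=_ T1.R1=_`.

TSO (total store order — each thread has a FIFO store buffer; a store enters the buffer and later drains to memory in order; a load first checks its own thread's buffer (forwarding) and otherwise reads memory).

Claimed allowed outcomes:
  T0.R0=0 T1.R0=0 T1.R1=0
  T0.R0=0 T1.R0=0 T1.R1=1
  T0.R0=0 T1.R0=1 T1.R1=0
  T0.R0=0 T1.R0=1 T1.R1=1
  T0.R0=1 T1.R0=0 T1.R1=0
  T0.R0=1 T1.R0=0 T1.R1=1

outcome vector order: (T0.R0,T1.R0,T1.R1)
under TSO → <0 0 0> <0 0 1> <0 1 1> <1 0 0> <1 0 1>
claimed∖TSO = {<0 1 0>}

spurious: T0.R0=0 T1.R0=1 T1.R1=0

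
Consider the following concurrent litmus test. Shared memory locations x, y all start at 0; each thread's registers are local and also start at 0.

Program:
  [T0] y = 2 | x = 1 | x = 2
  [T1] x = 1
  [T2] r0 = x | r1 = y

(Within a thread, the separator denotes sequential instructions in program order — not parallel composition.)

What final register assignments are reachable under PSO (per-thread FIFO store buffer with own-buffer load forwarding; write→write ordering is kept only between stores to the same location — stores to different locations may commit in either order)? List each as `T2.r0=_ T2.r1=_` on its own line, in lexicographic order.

outcome vector order: (T2.r0,T2.r1)
|PSO outcomes| = 6

T2.r0=0 T2.r1=0
T2.r0=0 T2.r1=2
T2.r0=1 T2.r1=0
T2.r0=1 T2.r1=2
T2.r0=2 T2.r1=0
T2.r0=2 T2.r1=2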